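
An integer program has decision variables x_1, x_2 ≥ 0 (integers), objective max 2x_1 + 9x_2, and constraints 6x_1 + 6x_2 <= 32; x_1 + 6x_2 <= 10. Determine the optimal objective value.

Relaxing integrality, the LP optimum is 17.20 at (x_1,x_2) = (4.4, 0.933), which is not an integer point.
(x_1,x_2)=(4,1): 6·4+6·1=30≤32, 1·4+6·1=10≤10, objective 17.
(x_1,x_2)=(3,1): 6·3+6·1=24≤32, 1·3+6·1=9≤10, objective 15.
Maximum is 17 at (x_1,x_2)=(4,1).

17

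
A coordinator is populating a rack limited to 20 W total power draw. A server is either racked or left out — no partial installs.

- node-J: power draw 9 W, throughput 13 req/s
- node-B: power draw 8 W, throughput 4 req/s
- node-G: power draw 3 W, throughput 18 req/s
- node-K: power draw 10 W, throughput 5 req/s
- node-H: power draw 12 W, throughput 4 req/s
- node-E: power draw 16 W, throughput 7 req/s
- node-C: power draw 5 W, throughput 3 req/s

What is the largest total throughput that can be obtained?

node-J + node-B + node-G: power draw 9 + 8 + 3 = 20 ≤ 20, throughput 13 + 4 + 18 = 35.
node-J + node-G: power draw 9 + 3 = 12 ≤ 20, throughput 13 + 18 = 31.
node-J + node-G + node-C: power draw 9 + 3 + 5 = 17 ≤ 20, throughput 13 + 18 + 3 = 34.
Best is node-J, node-B, and node-G with total throughput 35.

35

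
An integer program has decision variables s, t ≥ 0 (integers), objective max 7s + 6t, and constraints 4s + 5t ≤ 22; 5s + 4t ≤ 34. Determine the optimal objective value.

35

(s,t)=(5,0) is feasible, giving 35.
(s,t)=(4,1) is feasible, giving 34.
(s,t)=(4,0) is feasible, giving 28.
No feasible integer point exceeds 35.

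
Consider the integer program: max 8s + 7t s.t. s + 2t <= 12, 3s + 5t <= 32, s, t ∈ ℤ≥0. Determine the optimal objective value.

80

The continuous relaxation peaks at (10.7, 0) with value 85.33; rounding to a feasible lattice point costs some objective.
(s,t)=(10,0): 1·10+2·0=10≤12, 3·10+5·0=30≤32, objective 80.
(s,t)=(9,1): 1·9+2·1=11≤12, 3·9+5·1=32≤32, objective 79.
(s,t)=(9,0): 1·9+2·0=9≤12, 3·9+5·0=27≤32, objective 72.
Maximum is 80 at (s,t)=(10,0).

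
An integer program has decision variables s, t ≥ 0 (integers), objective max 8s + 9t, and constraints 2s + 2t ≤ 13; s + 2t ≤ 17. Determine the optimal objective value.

54

(s,t)=(0,6): 2·0+2·6=12≤13, 1·0+2·6=12≤17, objective 54.
(s,t)=(1,5): 2·1+2·5=12≤13, 1·1+2·5=11≤17, objective 53.
(s,t)=(0,5): 2·0+2·5=10≤13, 1·0+2·5=10≤17, objective 45.
No feasible integer point exceeds 54.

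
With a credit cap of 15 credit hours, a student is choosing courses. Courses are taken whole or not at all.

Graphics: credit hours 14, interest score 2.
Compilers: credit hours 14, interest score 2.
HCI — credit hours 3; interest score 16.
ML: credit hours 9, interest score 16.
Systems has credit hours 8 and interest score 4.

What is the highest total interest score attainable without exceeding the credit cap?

This is an integer program with binary decision variables.
HCI + ML: credit hours 3 + 9 = 12 ≤ 15, interest score 16 + 16 = 32.
HCI + Systems: credit hours 3 + 8 = 11 ≤ 15, interest score 16 + 4 = 20.
Best is HCI and ML with total interest score 32.

32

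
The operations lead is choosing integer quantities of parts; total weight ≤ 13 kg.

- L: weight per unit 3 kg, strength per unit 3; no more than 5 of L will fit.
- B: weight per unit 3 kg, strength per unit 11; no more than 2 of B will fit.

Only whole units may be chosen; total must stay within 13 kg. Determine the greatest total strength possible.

2×L and 2×B: weight 12 ≤ 13, strength 2·3 + 2·11 = 28.
1×L and 2×B: weight 9 ≤ 13, strength 1·3 + 2·11 = 25.
Best is 28.

28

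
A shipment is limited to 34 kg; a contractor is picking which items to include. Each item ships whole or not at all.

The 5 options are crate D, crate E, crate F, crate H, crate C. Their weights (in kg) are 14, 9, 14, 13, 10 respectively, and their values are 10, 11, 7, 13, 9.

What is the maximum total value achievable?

crate D + crate E + crate C: weight 14 + 9 + 10 = 33 ≤ 34, value 10 + 11 + 9 = 30.
crate E + crate H + crate C: weight 9 + 13 + 10 = 32 ≤ 34, value 11 + 13 + 9 = 33.
Best is crate E, crate H, and crate C with total value 33.

33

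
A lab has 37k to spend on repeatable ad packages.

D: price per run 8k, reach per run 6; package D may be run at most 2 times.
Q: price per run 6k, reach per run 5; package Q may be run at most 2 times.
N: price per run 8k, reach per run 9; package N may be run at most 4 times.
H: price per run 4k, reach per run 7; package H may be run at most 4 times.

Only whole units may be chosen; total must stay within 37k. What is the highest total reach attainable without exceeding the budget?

H has the best ratio (7/4); taking only H gives at most 4×7 = 28 (stopped by the supply cap of 4).
Mixing does better — 3×N and 3×H: price 36 ≤ 37, reach 3·9 + 3·7 = 48.

48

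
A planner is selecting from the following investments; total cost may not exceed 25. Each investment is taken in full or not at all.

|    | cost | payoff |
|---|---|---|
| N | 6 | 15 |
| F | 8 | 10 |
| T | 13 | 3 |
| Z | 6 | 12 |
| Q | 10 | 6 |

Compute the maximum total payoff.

37

Allowing fractional choices, the relaxed optimum would be about 40.0, but investments are indivisible.
N + F + Q: cost 6 + 8 + 10 = 24 ≤ 25, payoff 15 + 10 + 6 = 31.
N + Z + Q: cost 6 + 6 + 10 = 22 ≤ 25, payoff 15 + 12 + 6 = 33.
N + F + Z: cost 6 + 8 + 6 = 20 ≤ 25, payoff 15 + 10 + 12 = 37.
Best is N, F, and Z with total payoff 37.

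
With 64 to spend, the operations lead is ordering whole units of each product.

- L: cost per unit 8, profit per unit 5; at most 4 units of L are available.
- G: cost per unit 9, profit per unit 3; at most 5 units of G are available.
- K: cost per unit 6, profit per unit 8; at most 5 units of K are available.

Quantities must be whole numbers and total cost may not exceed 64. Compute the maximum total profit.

60

K has the best ratio (8/6); taking only K gives at most 5×8 = 40 (stopped by the supply cap of 5).
Mixing does better — 4×L and 5×K: cost 62 ≤ 64, profit 4·5 + 5·8 = 60.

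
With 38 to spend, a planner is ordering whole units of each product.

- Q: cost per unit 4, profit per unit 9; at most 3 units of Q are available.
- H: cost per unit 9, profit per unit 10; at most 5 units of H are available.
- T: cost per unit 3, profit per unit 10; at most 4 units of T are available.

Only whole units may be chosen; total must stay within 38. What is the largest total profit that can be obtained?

This is a bounded integer knapsack.
2×Q, 2×H, and 4×T: cost 38 ≤ 38, profit 2·9 + 2·10 + 4·10 = 78.
3×Q, 1×H, and 4×T: cost 33 ≤ 38, profit 3·9 + 1·10 + 4·10 = 77.
Best is 78.

78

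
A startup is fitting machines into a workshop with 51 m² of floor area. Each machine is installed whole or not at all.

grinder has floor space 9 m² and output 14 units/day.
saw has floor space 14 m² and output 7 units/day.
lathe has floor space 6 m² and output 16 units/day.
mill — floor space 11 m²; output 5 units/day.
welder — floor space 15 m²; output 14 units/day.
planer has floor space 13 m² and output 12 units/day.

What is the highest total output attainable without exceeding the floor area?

Allowing fractional choices, the relaxed optimum would be about 60.0, but machines are indivisible.
grinder + lathe + welder + planer: floor space 9 + 6 + 15 + 13 = 43 ≤ 51, output 14 + 16 + 14 + 12 = 56.
grinder + saw + lathe + welder: floor space 9 + 14 + 6 + 15 = 44 ≤ 51, output 14 + 7 + 16 + 14 = 51.
grinder + lathe + mill + welder: floor space 9 + 6 + 11 + 15 = 41 ≤ 51, output 14 + 16 + 5 + 14 = 49.
Best is grinder, lathe, welder, and planer with total output 56.

56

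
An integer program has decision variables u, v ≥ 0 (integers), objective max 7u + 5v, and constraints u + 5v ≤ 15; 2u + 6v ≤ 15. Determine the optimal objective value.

Relaxing integrality, the LP optimum is 52.50 at (u,v) = (7.5, 0), which is not an integer point.
(u,v)=(7,0): 1·7+5·0=7≤15, 2·7+6·0=14≤15, objective 49.
(u,v)=(6,0): 1·6+5·0=6≤15, 2·6+6·0=12≤15, objective 42.
Maximum is 49 at (u,v)=(7,0).

49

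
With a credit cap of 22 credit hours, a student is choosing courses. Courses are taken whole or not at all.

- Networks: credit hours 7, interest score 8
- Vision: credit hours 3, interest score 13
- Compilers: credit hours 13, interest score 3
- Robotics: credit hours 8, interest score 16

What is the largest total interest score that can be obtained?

37

Allowing fractional choices, the relaxed optimum would be about 37.9, but courses are indivisible.
Networks + Vision + Robotics: credit hours 7 + 3 + 8 = 18 ≤ 22, interest score 8 + 13 + 16 = 37.
Networks + Robotics: credit hours 7 + 8 = 15 ≤ 22, interest score 8 + 16 = 24.
Vision + Robotics: credit hours 3 + 8 = 11 ≤ 22, interest score 13 + 16 = 29.
Best is Networks, Vision, and Robotics with total interest score 37.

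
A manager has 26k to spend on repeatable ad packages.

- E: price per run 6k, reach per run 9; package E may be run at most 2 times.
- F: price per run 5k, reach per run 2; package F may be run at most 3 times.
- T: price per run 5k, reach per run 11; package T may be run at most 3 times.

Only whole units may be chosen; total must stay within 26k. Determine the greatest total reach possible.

T has the best ratio (11/5); taking only T gives at most 3×11 = 33 (stopped by the supply cap of 3).
Mixing does better — 1×E, 1×F, and 3×T: price 26 ≤ 26, reach 1·9 + 1·2 + 3·11 = 44.

44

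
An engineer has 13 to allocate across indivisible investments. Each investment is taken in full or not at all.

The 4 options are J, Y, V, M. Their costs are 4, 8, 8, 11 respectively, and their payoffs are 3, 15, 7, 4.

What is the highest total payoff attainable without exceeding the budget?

Allowing fractional choices, the relaxed optimum would be about 19.4, but investments are indivisible.
J + V: cost 4 + 8 = 12 ≤ 13, payoff 3 + 7 = 10.
Y: cost 8 ≤ 13, payoff 15.
J + Y: cost 4 + 8 = 12 ≤ 13, payoff 3 + 15 = 18.
Best is J and Y with total payoff 18.

18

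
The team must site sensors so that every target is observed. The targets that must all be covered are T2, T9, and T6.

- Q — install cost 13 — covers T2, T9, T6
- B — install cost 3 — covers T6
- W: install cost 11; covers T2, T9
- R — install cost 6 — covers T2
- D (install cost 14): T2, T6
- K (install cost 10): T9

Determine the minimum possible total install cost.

13

The greedy cost-per-new-target heuristic would pick B and W for 14, but a cheaper cover exists.
Q alone covers T2, T9, T6 — every target.
Total install cost: 13.
No cover costs less than 13.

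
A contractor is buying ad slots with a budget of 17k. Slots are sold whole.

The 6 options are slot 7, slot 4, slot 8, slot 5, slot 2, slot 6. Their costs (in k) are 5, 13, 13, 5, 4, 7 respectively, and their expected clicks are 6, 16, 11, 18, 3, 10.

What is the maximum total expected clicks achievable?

34

Allowing fractional choices, the relaxed optimum would be about 34.2, but ad slots are indivisible.
slot 5 + slot 6: cost 5 + 7 = 12 ≤ 17, expected clicks 18 + 10 = 28.
slot 7 + slot 5 + slot 6: cost 5 + 5 + 7 = 17 ≤ 17, expected clicks 6 + 18 + 10 = 34.
slot 5 + slot 2 + slot 6: cost 5 + 4 + 7 = 16 ≤ 17, expected clicks 18 + 3 + 10 = 31.
Best is slot 7, slot 5, and slot 6 with total expected clicks 34.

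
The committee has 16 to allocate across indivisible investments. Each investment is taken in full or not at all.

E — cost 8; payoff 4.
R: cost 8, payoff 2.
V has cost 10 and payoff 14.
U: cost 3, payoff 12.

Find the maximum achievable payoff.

Take V and U: cost 10 + 3 = 13 ≤ 16, payoff 14 + 12 = 26.
No other feasible combination does better.

26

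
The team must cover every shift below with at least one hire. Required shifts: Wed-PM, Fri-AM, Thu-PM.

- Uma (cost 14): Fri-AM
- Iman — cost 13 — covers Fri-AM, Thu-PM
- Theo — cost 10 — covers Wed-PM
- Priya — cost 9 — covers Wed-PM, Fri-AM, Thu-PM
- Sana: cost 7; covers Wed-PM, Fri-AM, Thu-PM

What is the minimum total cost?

7

This is an integer covering problem.
Sana alone covers Wed-PM, Fri-AM, Thu-PM — every shift.
Total cost: 7.
No cover costs less than 7.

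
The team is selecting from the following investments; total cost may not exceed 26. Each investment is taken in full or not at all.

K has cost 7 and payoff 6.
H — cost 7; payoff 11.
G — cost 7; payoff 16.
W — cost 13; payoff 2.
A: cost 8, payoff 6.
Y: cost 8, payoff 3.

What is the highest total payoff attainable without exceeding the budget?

33

Allowing fractional choices, the relaxed optimum would be about 36.8, but investments are indivisible.
H + G + A: cost 7 + 7 + 8 = 22 ≤ 26, payoff 11 + 16 + 6 = 33.
K + H + G: cost 7 + 7 + 7 = 21 ≤ 26, payoff 6 + 11 + 16 = 33.
The maximum payoff is 33; one optimal choice is K, H, and G.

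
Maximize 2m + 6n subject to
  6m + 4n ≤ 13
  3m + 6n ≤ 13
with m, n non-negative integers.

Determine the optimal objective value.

The continuous relaxation peaks at (0, 2.17) with value 13.00; rounding to a feasible lattice point costs some objective.
(m,n)=(0,2): 6·0+4·2=8≤13, 3·0+6·2=12≤13, objective 12.
(m,n)=(1,1): 6·1+4·1=10≤13, 3·1+6·1=9≤13, objective 8.
(m,n)=(0,1): 6·0+4·1=4≤13, 3·0+6·1=6≤13, objective 6.
The best lattice point is (0,2), giving 12.

12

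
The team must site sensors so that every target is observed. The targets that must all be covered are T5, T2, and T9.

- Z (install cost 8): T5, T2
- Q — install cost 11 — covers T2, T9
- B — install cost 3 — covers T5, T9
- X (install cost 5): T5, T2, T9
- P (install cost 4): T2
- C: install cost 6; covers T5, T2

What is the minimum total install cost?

X alone covers T5, T2, T9 — every target.
Total install cost: 5.

5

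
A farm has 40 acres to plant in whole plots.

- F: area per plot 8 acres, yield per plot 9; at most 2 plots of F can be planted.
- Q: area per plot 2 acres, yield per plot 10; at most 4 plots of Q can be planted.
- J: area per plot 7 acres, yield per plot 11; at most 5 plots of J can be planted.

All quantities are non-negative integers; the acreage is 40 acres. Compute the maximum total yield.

84

4×Q and 4×J: area 36 ≤ 40, yield 4·10 + 4·11 = 84.
1×F, 4×Q, and 3×J: area 37 ≤ 40, yield 1·9 + 4·10 + 3·11 = 82.
Best is 84.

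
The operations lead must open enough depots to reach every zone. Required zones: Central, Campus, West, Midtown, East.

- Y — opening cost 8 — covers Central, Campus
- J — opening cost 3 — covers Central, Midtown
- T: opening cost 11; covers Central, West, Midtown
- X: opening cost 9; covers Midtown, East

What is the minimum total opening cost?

28

The greedy cost-per-new-zone heuristic would pick J, Y, X, and T for 31, but a cheaper cover exists.
Choose Y, T, and X: together they cover Central, Campus, West, Midtown, East — every zone.
Total opening cost: 8 + 11 + 9 = 28.
No cover costs less than 28.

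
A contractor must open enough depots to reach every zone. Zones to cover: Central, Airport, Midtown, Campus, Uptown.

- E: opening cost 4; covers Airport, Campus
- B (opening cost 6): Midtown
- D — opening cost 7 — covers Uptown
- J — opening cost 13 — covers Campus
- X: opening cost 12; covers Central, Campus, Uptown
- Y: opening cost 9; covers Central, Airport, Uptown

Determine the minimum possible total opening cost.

Choose E, B, and Y: together they cover Central, Airport, Midtown, Campus, Uptown — every zone.
Total opening cost: 4 + 6 + 9 = 19.
No cover costs less than 19.

19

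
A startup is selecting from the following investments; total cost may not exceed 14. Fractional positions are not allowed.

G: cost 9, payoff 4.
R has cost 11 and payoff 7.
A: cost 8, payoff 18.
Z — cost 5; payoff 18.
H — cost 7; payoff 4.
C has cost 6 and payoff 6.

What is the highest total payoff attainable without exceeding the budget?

36

Z + C: cost 5 + 6 = 11 ≤ 14, payoff 18 + 6 = 24.
A + C: cost 8 + 6 = 14 ≤ 14, payoff 18 + 6 = 24.
A + Z: cost 8 + 5 = 13 ≤ 14, payoff 18 + 18 = 36.
Best is A and Z with total payoff 36.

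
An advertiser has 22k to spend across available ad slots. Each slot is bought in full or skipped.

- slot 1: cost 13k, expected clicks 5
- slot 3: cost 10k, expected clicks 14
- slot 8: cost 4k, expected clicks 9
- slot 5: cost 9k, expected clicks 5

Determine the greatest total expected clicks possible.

Allowing fractional choices, the relaxed optimum would be about 27.4, but ad slots are indivisible.
slot 3 + slot 8: cost 10 + 4 = 14 ≤ 22, expected clicks 14 + 9 = 23.
slot 3 + slot 5: cost 10 + 9 = 19 ≤ 22, expected clicks 14 + 5 = 19.
Best is slot 3 and slot 8 with total expected clicks 23.

23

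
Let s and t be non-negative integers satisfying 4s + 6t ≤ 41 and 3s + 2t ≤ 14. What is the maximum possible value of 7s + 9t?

54

Relaxing integrality, the LP optimum is 61.70 at (s,t) = (0.2, 6.7), which is not an integer point.
(s,t)=(0,6): 4·0+6·6=36≤41, 3·0+2·6=12≤14, objective 54.
(s,t)=(1,5): 4·1+6·5=34≤41, 3·1+2·5=13≤14, objective 52.
(s,t)=(0,5): 4·0+6·5=30≤41, 3·0+2·5=10≤14, objective 45.
The best lattice point is (0,6), giving 54.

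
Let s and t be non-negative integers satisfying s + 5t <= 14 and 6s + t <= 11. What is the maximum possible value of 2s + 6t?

Relaxing integrality, the LP optimum is 17.93 at (s,t) = (1.41, 2.52), which is not an integer point.
(s,t)=(1,2): 1·1+5·2=11≤14, 6·1+1·2=8≤11, objective 14.
(s,t)=(0,2): 1·0+5·2=10≤14, 6·0+1·2=2≤11, objective 12.
No feasible integer point exceeds 14.

14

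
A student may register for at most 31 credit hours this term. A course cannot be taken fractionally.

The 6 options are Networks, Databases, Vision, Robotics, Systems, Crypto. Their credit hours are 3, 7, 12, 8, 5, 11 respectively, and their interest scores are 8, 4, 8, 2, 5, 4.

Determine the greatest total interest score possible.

25

Networks + Databases + Vision + Systems: credit hours 3 + 7 + 12 + 5 = 27 ≤ 31, interest score 8 + 4 + 8 + 5 = 25.
Networks + Vision + Robotics + Systems: credit hours 3 + 12 + 8 + 5 = 28 ≤ 31, interest score 8 + 8 + 2 + 5 = 23.
Networks + Vision + Systems + Crypto: credit hours 3 + 12 + 5 + 11 = 31 ≤ 31, interest score 8 + 8 + 5 + 4 = 25.
The maximum interest score is 25; one optimal choice is Networks, Databases, Vision, and Systems.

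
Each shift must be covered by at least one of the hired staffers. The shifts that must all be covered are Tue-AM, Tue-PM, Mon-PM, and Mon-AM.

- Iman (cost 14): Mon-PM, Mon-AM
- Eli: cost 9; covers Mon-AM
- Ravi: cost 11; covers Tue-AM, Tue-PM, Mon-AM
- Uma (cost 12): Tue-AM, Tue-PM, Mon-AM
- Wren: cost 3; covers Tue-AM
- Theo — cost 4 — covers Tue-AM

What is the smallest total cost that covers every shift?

This is a weighted set-cover instance.
The greedy cost-per-new-shift heuristic would pick Wren, Ravi, and Iman for 28, but a cheaper cover exists.
Choose Iman and Ravi: together they cover Tue-AM, Tue-PM, Mon-PM, Mon-AM — every shift.
Total cost: 14 + 11 = 25.
No cover costs less than 25.

25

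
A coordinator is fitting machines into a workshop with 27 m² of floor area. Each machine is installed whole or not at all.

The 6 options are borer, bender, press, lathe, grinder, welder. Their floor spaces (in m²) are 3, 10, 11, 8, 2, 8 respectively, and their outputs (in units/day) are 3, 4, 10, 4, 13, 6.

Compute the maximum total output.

32

Treat it as a binary knapsack problem.
Allowing fractional choices, the relaxed optimum would be about 33.5, but machines are indivisible.
borer + press + grinder + welder: floor space 3 + 11 + 2 + 8 = 24 ≤ 27, output 3 + 10 + 13 + 6 = 32.
borer + bender + press + grinder: floor space 3 + 10 + 11 + 2 = 26 ≤ 27, output 3 + 4 + 10 + 13 = 30.
borer + press + lathe + grinder: floor space 3 + 11 + 8 + 2 = 24 ≤ 27, output 3 + 10 + 4 + 13 = 30.
Best is borer, press, grinder, and welder with total output 32.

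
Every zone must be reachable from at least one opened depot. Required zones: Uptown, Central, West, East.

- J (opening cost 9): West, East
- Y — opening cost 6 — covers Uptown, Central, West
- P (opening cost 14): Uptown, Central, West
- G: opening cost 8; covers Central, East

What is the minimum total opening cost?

14

This is a weighted set-cover instance.
Choose Y and G: together they cover Uptown, Central, West, East — every zone.
Total opening cost: 6 + 8 = 14.
No cover costs less than 14.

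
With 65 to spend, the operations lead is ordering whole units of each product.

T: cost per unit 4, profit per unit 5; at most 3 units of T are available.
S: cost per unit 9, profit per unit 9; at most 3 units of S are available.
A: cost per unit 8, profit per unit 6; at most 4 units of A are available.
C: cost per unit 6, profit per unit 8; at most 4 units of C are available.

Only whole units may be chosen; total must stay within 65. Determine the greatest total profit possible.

74

Take 3×T, 3×S, and 4×C: cost 63 ≤ 65, profit 3·5 + 3·9 + 4·8 = 74.
C has the best ratio (8/6) and is taken to its limit of 4; remaining capacity is filled optimally with the others.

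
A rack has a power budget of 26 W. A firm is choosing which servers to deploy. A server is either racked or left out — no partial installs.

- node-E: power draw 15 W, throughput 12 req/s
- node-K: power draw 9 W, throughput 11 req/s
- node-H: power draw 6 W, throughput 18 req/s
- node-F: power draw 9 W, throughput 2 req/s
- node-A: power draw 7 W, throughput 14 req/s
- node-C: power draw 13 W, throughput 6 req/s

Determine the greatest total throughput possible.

Treat it as a binary knapsack problem.
Allowing fractional choices, the relaxed optimum would be about 46.2, but servers are indivisible.
node-H + node-A + node-C: power draw 6 + 7 + 13 = 26 ≤ 26, throughput 18 + 14 + 6 = 38.
node-K + node-H + node-A: power draw 9 + 6 + 7 = 22 ≤ 26, throughput 11 + 18 + 14 = 43.
Best is node-K, node-H, and node-A with total throughput 43.

43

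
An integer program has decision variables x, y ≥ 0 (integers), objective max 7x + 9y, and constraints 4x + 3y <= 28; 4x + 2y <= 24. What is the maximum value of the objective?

81

The continuous relaxation peaks at (0, 9.33) with value 84.00; rounding to a feasible lattice point costs some objective.
(x,y)=(0,9): 4·0+3·9=27≤28, 4·0+2·9=18≤24, objective 81.
(x,y)=(1,8): 4·1+3·8=28≤28, 4·1+2·8=20≤24, objective 79.
(x,y)=(0,8): 4·0+3·8=24≤28, 4·0+2·8=16≤24, objective 72.
The best lattice point is (0,9), giving 81.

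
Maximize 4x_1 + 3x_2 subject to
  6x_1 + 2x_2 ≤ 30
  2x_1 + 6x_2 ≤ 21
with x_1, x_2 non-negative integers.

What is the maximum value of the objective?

22

The continuous relaxation peaks at (4.31, 2.06) with value 23.44; rounding to a feasible lattice point costs some objective.
(x_1,x_2)=(4,2): 6·4+2·2=28≤30, 2·4+6·2=20≤21, objective 22.
(x_1,x_2)=(4,1): 6·4+2·1=26≤30, 2·4+6·1=14≤21, objective 19.
(x_1,x_2)=(3,2): 6·3+2·2=22≤30, 2·3+6·2=18≤21, objective 18.
(x_1,x_2)=(3,1): 6·3+2·1=20≤30, 2·3+6·1=12≤21, objective 15.
Maximum is 22 at (x_1,x_2)=(4,2).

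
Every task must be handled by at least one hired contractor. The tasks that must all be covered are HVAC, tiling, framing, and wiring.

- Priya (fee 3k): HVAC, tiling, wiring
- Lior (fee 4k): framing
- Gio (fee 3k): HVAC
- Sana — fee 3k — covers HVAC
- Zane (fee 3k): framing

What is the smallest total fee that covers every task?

Choose Priya and Zane: together they cover HVAC, tiling, framing, wiring — every task.
Total fee: 3 + 3 = 6.
No cover costs less than 6.

6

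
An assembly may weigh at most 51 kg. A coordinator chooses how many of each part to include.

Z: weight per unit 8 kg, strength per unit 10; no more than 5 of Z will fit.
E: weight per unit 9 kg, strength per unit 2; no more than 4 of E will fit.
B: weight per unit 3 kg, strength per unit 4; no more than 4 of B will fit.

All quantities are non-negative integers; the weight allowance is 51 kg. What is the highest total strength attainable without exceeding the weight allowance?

B has the best ratio (4/3); taking only B gives at most 4×4 = 16 (stopped by the supply cap of 4).
Mixing does better — 5×Z and 3×B: weight 49 ≤ 51, strength 5·10 + 3·4 = 62.

62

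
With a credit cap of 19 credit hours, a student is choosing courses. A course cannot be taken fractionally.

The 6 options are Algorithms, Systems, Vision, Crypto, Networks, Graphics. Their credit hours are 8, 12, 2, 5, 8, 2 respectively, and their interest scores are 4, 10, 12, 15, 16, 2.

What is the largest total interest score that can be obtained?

45

Vision + Crypto + Networks + Graphics: credit hours 2 + 5 + 8 + 2 = 17 ≤ 19, interest score 12 + 15 + 16 + 2 = 45.
Systems + Vision + Crypto: credit hours 12 + 2 + 5 = 19 ≤ 19, interest score 10 + 12 + 15 = 37.
Vision + Crypto + Networks: credit hours 2 + 5 + 8 = 15 ≤ 19, interest score 12 + 15 + 16 = 43.
Best is Vision, Crypto, Networks, and Graphics with total interest score 45.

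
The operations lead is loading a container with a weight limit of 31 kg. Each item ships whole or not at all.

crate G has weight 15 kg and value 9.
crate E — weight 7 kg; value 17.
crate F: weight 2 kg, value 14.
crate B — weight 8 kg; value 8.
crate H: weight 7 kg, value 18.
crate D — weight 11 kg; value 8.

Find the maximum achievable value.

58

Allowing fractional choices, the relaxed optimum would be about 62.1, but items are indivisible.
crate E + crate F + crate B + crate H: weight 7 + 2 + 8 + 7 = 24 ≤ 31, value 17 + 14 + 8 + 18 = 57.
crate E + crate F + crate H + crate D: weight 7 + 2 + 7 + 11 = 27 ≤ 31, value 17 + 14 + 18 + 8 = 57.
crate G + crate E + crate F + crate H: weight 15 + 7 + 2 + 7 = 31 ≤ 31, value 9 + 17 + 14 + 18 = 58.
Best is crate G, crate E, crate F, and crate H with total value 58.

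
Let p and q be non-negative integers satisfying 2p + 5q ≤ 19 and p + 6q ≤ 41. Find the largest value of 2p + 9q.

31

Relaxing integrality, the LP optimum is 34.20 at (p,q) = (0, 3.8), which is not an integer point.
(p,q)=(2,3): 2·2+5·3=19≤19, 1·2+6·3=20≤41, objective 31.
(p,q)=(1,3): 2·1+5·3=17≤19, 1·1+6·3=19≤41, objective 29.
Maximum is 31 at (p,q)=(2,3).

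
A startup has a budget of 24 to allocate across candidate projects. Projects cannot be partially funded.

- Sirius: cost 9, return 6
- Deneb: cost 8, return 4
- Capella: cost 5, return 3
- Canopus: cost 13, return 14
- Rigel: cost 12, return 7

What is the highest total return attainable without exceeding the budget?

20

Sirius + Canopus: cost 9 + 13 = 22 ≤ 24, return 6 + 14 = 20.
Deneb + Canopus: cost 8 + 13 = 21 ≤ 24, return 4 + 14 = 18.
Best is Sirius and Canopus with total return 20.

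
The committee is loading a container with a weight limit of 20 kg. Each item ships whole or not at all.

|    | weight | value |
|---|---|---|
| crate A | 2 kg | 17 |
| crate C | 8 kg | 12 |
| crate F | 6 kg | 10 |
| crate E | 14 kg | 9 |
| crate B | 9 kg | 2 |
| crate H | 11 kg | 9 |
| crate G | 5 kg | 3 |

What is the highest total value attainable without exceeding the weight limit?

Allowing fractional choices, the relaxed optimum would be about 42.3, but items are indivisible.
crate A + crate C + crate F: weight 2 + 8 + 6 = 16 ≤ 20, value 17 + 12 + 10 = 39.
crate A + crate F + crate H: weight 2 + 6 + 11 = 19 ≤ 20, value 17 + 10 + 9 = 36.
Best is crate A, crate C, and crate F with total value 39.

39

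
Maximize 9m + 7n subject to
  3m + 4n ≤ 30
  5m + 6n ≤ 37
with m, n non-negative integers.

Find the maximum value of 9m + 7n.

The continuous relaxation peaks at (7.4, 0) with value 66.60; rounding to a feasible lattice point costs some objective.
(m,n)=(7,0): 3·7+4·0=21≤30, 5·7+6·0=35≤37, objective 63.
(m,n)=(6,1): 3·6+4·1=22≤30, 5·6+6·1=36≤37, objective 61.
(m,n)=(6,0): 3·6+4·0=18≤30, 5·6+6·0=30≤37, objective 54.
No feasible integer point exceeds 63.

63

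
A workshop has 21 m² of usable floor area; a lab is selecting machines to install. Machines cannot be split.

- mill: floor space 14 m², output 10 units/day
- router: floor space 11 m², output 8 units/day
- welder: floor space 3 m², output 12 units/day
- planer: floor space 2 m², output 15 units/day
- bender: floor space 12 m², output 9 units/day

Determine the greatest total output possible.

37

Allowing fractional choices, the relaxed optimum would be about 38.9, but machines are indivisible.
router + welder + planer: floor space 11 + 3 + 2 = 16 ≤ 21, output 8 + 12 + 15 = 35.
welder + planer + bender: floor space 3 + 2 + 12 = 17 ≤ 21, output 12 + 15 + 9 = 36.
mill + welder + planer: floor space 14 + 3 + 2 = 19 ≤ 21, output 10 + 12 + 15 = 37.
Best is mill, welder, and planer with total output 37.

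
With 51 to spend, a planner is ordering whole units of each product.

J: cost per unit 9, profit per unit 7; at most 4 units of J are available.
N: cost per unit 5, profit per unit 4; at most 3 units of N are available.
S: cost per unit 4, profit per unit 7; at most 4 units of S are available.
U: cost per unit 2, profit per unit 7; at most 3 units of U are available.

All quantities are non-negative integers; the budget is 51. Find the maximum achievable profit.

71

3×J, 4×S, and 3×U: cost 49 ≤ 51, profit 3·7 + 4·7 + 3·7 = 70.
2×J, 2×N, 4×S, and 3×U: cost 50 ≤ 51, profit 2·7 + 2·4 + 4·7 + 3·7 = 71.
Best is 71.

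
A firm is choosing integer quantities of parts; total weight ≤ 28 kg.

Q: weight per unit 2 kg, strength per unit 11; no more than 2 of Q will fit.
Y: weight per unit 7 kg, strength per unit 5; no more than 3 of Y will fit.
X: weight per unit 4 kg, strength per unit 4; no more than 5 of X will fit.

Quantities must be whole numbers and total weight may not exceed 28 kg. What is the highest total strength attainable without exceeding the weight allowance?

43

2×Q, 1×Y, and 4×X: weight 27 ≤ 28, strength 2·11 + 1·5 + 4·4 = 43.
2×Q and 5×X: weight 24 ≤ 28, strength 2·11 + 5·4 = 42.
Best is 43.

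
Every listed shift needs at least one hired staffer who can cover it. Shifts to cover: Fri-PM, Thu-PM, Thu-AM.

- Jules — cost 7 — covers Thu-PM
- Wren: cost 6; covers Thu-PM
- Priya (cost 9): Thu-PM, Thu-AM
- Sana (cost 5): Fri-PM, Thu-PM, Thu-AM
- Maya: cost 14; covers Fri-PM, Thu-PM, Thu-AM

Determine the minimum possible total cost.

Sana alone covers Fri-PM, Thu-PM, Thu-AM — every shift.
Total cost: 5.

5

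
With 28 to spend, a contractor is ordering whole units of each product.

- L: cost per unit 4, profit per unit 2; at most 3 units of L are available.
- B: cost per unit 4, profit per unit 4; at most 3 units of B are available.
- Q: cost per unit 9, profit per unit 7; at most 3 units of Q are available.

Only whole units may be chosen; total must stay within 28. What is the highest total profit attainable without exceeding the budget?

B has the best ratio (4/4); taking only B gives at most 3×4 = 12 (stopped by the supply cap of 3).
Mixing does better — 2×B and 2×Q: cost 26 ≤ 28, profit 2·4 + 2·7 = 22.

22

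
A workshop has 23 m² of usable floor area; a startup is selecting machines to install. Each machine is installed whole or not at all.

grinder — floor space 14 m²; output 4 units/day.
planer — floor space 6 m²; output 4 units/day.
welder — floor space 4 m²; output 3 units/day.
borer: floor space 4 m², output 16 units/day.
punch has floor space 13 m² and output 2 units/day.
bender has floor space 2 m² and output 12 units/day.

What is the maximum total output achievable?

35

Allowing fractional choices, the relaxed optimum would be about 37.0, but machines are indivisible.
welder + borer + punch + bender: floor space 4 + 4 + 13 + 2 = 23 ≤ 23, output 3 + 16 + 2 + 12 = 33.
planer + borer + bender: floor space 6 + 4 + 2 = 12 ≤ 23, output 4 + 16 + 12 = 32.
planer + welder + borer + bender: floor space 6 + 4 + 4 + 2 = 16 ≤ 23, output 4 + 3 + 16 + 12 = 35.
Best is planer, welder, borer, and bender with total output 35.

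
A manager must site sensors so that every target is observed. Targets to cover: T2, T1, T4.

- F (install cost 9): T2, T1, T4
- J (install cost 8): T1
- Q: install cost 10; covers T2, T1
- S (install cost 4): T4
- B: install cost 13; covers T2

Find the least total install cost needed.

F alone covers T2, T1, T4 — every target.
Total install cost: 9.
No cover costs less than 9.

9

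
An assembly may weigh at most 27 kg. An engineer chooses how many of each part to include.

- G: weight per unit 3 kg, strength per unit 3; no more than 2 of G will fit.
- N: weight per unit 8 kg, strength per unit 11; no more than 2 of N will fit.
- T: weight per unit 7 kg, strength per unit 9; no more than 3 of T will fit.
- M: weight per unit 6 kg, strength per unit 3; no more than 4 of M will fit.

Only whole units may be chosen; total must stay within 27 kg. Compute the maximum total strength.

Take 1×G, 2×N, and 1×T: weight 26 ≤ 27, strength 1·3 + 2·11 + 1·9 = 34.
N has the best ratio (11/8) and is taken to its limit of 2; remaining capacity is filled optimally with the others.

34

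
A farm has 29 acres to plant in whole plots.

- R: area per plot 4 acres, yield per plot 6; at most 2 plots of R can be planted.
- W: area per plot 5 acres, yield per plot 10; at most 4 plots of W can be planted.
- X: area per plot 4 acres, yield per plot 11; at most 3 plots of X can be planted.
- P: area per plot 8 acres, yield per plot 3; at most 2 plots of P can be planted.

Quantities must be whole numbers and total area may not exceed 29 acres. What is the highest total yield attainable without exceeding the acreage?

X has the best ratio (11/4); taking only X gives at most 3×11 = 33 (stopped by the supply cap of 3).
Mixing does better — 3×W and 3×X: area 27 ≤ 29, yield 3·10 + 3·11 = 63.

63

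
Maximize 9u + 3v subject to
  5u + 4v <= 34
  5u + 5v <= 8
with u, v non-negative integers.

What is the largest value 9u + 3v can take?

(u,v)=(1,0): 5·1+4·0=5≤34, 5·1+5·0=5≤8, objective 9.
(u,v)=(0,1): 5·0+4·1=4≤34, 5·0+5·1=5≤8, objective 3.
(u,v)=(0,0): 5·0+4·0=0≤34, 5·0+5·0=0≤8, objective 0.
The best lattice point is (1,0), giving 9.

9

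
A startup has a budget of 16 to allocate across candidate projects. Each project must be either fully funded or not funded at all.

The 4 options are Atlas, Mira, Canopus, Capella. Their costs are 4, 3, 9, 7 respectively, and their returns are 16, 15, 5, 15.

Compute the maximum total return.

46

Allowing fractional choices, the relaxed optimum would be about 47.1, but projects are indivisible.
Atlas + Mira + Canopus: cost 4 + 3 + 9 = 16 ≤ 16, return 16 + 15 + 5 = 36.
Atlas + Mira + Capella: cost 4 + 3 + 7 = 14 ≤ 16, return 16 + 15 + 15 = 46.
Best is Atlas, Mira, and Capella with total return 46.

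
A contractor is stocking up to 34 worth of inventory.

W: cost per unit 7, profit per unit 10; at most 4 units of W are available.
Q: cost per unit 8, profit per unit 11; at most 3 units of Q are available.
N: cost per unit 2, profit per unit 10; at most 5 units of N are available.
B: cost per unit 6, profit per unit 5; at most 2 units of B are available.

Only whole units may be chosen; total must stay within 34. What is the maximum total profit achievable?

83

1×W, 2×Q, and 5×N: cost 33 ≤ 34, profit 1·10 + 2·11 + 5·10 = 82.
3×Q and 5×N: cost 34 ≤ 34, profit 3·11 + 5·10 = 83.
Best is 83.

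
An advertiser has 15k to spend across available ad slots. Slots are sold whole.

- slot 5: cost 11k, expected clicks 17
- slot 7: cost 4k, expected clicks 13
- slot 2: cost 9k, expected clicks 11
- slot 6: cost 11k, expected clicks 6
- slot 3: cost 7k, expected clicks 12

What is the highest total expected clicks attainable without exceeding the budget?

This is a 0-1 knapsack instance.
Allowing fractional choices, the relaxed optimum would be about 31.2, but ad slots are indivisible.
slot 7 + slot 2: cost 4 + 9 = 13 ≤ 15, expected clicks 13 + 11 = 24.
slot 5 + slot 7: cost 11 + 4 = 15 ≤ 15, expected clicks 17 + 13 = 30.
slot 7 + slot 3: cost 4 + 7 = 11 ≤ 15, expected clicks 13 + 12 = 25.
Best is slot 5 and slot 7 with total expected clicks 30.

30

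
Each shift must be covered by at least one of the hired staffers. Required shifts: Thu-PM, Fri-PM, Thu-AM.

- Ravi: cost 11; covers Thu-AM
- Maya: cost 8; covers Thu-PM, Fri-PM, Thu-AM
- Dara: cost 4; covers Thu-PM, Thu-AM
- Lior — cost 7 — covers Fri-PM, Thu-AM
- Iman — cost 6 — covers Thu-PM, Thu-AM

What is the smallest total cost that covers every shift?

8

Maya alone covers Thu-PM, Fri-PM, Thu-AM — every shift.
Total cost: 8.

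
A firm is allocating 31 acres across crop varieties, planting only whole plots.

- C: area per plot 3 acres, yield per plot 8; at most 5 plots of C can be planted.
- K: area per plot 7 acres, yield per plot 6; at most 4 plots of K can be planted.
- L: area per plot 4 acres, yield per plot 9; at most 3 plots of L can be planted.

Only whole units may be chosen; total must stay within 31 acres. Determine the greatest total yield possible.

67

5×C and 3×L: area 27 ≤ 31, yield 5·8 + 3·9 = 67.
4×C, 1×K, and 3×L: area 31 ≤ 31, yield 4·8 + 1·6 + 3·9 = 65.
Best is 67.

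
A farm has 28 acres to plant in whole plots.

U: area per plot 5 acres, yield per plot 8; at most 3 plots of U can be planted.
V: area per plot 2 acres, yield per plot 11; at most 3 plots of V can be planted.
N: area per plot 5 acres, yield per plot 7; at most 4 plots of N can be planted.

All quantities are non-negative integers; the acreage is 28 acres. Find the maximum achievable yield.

64

This is a bounded integer knapsack.
V has the best ratio (11/2); taking only V gives at most 3×11 = 33 (stopped by the supply cap of 3).
Mixing does better — 3×U, 3×V, and 1×N: area 26 ≤ 28, yield 3·8 + 3·11 + 1·7 = 64.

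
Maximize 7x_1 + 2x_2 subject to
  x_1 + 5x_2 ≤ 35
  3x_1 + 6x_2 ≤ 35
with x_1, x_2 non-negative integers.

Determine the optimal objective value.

77

The continuous relaxation peaks at (11.7, 0) with value 81.67; rounding to a feasible lattice point costs some objective.
(x_1,x_2)=(11,0): 1·11+5·0=11≤35, 3·11+6·0=33≤35, objective 77.
(x_1,x_2)=(10,0): 1·10+5·0=10≤35, 3·10+6·0=30≤35, objective 70.
The best lattice point is (11,0), giving 77.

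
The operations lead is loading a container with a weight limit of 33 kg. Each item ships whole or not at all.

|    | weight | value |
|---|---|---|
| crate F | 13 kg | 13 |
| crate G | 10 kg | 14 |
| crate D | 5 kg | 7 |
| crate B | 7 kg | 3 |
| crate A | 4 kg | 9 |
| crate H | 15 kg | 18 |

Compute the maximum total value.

This is an integer program with binary decision variables.
Allowing fractional choices, the relaxed optimum would be about 46.8, but items are indivisible.
crate F + crate G + crate D + crate A: weight 13 + 10 + 5 + 4 = 32 ≤ 33, value 13 + 14 + 7 + 9 = 43.
crate G + crate A + crate H: weight 10 + 4 + 15 = 29 ≤ 33, value 14 + 9 + 18 = 41.
Best is crate F, crate G, crate D, and crate A with total value 43.

43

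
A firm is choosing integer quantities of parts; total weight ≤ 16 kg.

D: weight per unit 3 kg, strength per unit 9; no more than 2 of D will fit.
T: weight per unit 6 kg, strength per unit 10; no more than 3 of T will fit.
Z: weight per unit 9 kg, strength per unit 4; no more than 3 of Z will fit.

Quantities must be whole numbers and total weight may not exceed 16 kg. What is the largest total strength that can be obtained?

Take 1×D and 2×T: weight 15 ≤ 16, strength 1·9 + 2·10 = 29.
No other integer combination yields more.

29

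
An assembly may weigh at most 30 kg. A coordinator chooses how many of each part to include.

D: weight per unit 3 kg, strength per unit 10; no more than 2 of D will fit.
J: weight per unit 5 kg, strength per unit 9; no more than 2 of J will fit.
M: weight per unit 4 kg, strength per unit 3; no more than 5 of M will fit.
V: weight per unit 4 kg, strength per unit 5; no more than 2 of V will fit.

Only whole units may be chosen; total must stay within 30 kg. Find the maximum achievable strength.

51

D has the best ratio (10/3); taking only D gives at most 2×10 = 20 (stopped by the supply cap of 2).
Mixing does better — 2×D, 2×J, 1×M, and 2×V: weight 28 ≤ 30, strength 2·10 + 2·9 + 1·3 + 2·5 = 51.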